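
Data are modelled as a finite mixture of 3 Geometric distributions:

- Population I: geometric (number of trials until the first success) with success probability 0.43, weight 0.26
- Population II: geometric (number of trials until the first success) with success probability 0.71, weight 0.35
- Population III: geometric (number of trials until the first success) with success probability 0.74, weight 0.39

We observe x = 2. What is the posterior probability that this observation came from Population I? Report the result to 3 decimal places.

The responsibility of component k is π_k f_k(x) divided by Σ_j π_j f_j(x).
Geometric probabilities:
  p_I = 0.43·(1−0.43)^1 = 0.43·0.57 = 0.2451
  p_II = 0.71·(1−0.71)^1 = 0.71·0.29 = 0.2059
  p_III = 0.74·(1−0.74)^1 = 0.74·0.26 = 0.1924
Prior × likelihood for each component:
  π_I·p_I = 0.26 × 0.2451 = 0.063726
  π_II·p_II = 0.35 × 0.2059 = 0.072065
  π_III·p_III = 0.39 × 0.1924 = 0.075036
Evidence: 0.063726 + 0.072065 + 0.075036 = 0.210827
P(Population I | 2) ≈ 0.302

0.302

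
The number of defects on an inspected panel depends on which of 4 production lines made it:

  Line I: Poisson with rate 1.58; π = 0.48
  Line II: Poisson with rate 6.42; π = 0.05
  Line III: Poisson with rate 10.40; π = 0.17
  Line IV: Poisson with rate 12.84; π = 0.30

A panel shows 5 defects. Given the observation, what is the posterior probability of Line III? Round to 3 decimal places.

The responsibility of component k is π_k f_k(x) divided by Σ_j π_j f_j(x).
Poisson probabilities:
  L_I = 0.0169013
  L_II = 0.148021
  L_III = 0.0308548
  L_IV = 0.00771441
Prior × likelihood for each component:
  π_I·L_I = 0.48 × 0.0169013 = 0.0081126
  π_II·L_II = 0.05 × 0.148021 = 0.00740105
  π_III·L_III = 0.17 × 0.0308548 = 0.00524532
  π_IV·L_IV = 0.30 × 0.00771441 = 0.00231432
Evidence: 0.0081126 + 0.00740105 + 0.00524532 + 0.00231432 = 0.0230733
P(Line III | 5 defects) = 0.00524532 / 0.0230733 ≈ 0.227

0.227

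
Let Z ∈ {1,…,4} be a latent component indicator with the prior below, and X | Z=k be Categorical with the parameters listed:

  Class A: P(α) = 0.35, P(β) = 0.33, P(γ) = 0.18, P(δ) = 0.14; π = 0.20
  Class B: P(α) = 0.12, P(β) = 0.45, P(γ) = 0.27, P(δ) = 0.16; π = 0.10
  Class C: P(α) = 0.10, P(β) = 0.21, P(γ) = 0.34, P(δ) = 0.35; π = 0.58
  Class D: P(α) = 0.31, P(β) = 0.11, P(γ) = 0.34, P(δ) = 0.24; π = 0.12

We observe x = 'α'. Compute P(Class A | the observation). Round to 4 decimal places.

Apply Bayes' rule: the posterior for each component is proportional to its prior times its likelihood at x.
Evaluate each component's likelihood at the observed value:
  L_A = P(α | comp) = 0.35
  L_B = P(α | comp) = 0.12
  L_C = P(α | comp) = 0.10
  L_D = P(α | comp) = 0.31
Prior × likelihood for each component:
  w_A·L_A = 0.20 × 0.35 = 0.07
  w_B·L_B = 0.10 × 0.12 = 0.012
  w_C·L_C = 0.58 × 0.1 = 0.058
  w_D·L_D = 0.12 × 0.31 = 0.0372
Evidence: 0.07 + 0.012 + 0.058 + 0.0372 = 0.1772
P(Class A | x) = 0.07 / 0.1772 ≈ 0.3950

0.3950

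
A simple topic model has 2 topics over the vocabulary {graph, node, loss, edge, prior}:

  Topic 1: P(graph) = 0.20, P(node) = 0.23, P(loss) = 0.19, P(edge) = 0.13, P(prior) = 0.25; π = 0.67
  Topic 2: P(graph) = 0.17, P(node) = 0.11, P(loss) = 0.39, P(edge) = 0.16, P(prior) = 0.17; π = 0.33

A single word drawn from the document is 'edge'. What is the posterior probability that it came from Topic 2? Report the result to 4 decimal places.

0.3774

P(component k | x) = π_k·f_k(x) / marginal(x), where marginal(x) = Σ_j π_j·f_j(x).
Categorical probabilities:
  f_1 = 0.13
  f_2 = 0.16
Unnormalised posteriors:
  π_1·f_1 = 0.67 × 0.13 = 0.0871
  π_2·f_2 = 0.33 × 0.16 = 0.0528
Evidence: 0.0871 + 0.0528 = 0.1399
P(Topic 2 | the observation) ≈ 0.3774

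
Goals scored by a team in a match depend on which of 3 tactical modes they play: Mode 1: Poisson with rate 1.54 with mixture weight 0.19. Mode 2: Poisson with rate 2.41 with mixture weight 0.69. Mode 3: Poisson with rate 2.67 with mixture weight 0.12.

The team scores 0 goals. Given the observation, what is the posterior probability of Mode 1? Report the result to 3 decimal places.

Posterior ∝ prior × likelihood, so P(k | x) ∝ π_k f_k(x); normalise over all components.
Poisson probabilities:
  p_1 = e^(−1.54)·1.54^0/0! = 0.214381
  p_2 = e^(−2.41)·2.41^0/0! = 0.0898153
  p_3 = e^(−2.67)·2.67^0/0! = 0.0692522
Unnormalised posteriors:
  π_1·p_1 = 0.19 × 0.214381 = 0.0407324
  π_2·p_2 = 0.69 × 0.0898153 = 0.0619726
  π_3·p_3 = 0.12 × 0.0692522 = 0.00831027
Sum: 0.0407324 + 0.0619726 + 0.00831027 = 0.111015
P(Mode 1 | 0 goals) ≈ 0.367

0.367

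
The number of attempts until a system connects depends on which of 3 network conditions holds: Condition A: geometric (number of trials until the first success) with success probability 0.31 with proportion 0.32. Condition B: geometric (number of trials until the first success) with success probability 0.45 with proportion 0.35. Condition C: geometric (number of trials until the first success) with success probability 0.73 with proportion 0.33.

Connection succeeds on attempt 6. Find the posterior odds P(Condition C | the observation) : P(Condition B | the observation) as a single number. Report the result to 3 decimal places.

Posterior odds = (P(Z=i) f_i(x)) / (P(Z=j) f_j(x)); the normalising sum cancels.
Geometric probabilities:
  L_A = 0.31·(1−0.31)^5 = 0.31·0.156403 = 0.048485
  L_B = 0.45·(1−0.45)^5 = 0.45·0.0503284 = 0.0226478
  L_C = 0.73·(1−0.73)^5 = 0.73·0.00143489 = 0.00104747
0.000345665 / 0.00792673 ≈ 0.044

0.044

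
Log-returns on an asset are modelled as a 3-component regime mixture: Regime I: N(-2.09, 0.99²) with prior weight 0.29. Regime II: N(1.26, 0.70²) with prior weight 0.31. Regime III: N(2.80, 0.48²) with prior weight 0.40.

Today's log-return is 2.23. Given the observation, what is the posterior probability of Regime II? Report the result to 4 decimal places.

0.2917

Apply Bayes' rule: the posterior for each component is proportional to its prior times its likelihood at x.
Component likelihoods at x = 2.23:
  p_I = (1/(0.99·√(2π)))·exp(−(2.23−-2.09)²/(2·0.99²)) = 0.402972·exp(-9.52066) = 2.95464e-05
  p_II = (1/(0.70·√(2π)))·exp(−(2.23−1.26)²/(2·0.70²)) = 0.569918·exp(-0.96010) = 0.218195
  p_III = (1/(0.48·√(2π)))·exp(−(2.23−2.80)²/(2·0.48²)) = 0.831130·exp(-0.70508) = 0.410636
Prior × likelihood for each component:
  π_I·p_I = 0.29 × 2.95464e-05 = 8.56845e-06
  π_II·p_II = 0.31 × 0.218195 = 0.0676405
  π_III·p_III = 0.40 × 0.410636 = 0.164255
Denominator: 8.56845e-06 + 0.0676405 + 0.164255 = 0.231904
Responsibility of Regime II: 0.0676405 / 0.231904 ≈ 0.2917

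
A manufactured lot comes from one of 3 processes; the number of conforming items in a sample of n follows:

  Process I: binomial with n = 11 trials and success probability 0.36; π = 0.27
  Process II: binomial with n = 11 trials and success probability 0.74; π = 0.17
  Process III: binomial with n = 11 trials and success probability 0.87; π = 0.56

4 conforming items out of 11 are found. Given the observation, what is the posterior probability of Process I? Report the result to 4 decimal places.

0.9789

By Bayes' theorem, P(k | x) = P(Z=k) f_k(x) / Σ_j P(Z=j) f_j(x).
Component likelihoods at x = 4 conforming items out of 11:
  f_I = C(11,4)·0.36^4·0.64^7 = 330·0.0167962·0.0439805 = 0.243772
  f_II = C(11,4)·0.74^4·0.26^7 = 330·0.299866·8.03181e-05 = 0.00794793
  f_III = C(11,4)·0.87^4·0.13^7 = 330·0.572898·6.27485e-07 = 0.00011863
Multiply by the mixture weights:
  P(Z=I)·f_I = 0.27 × 0.243772 = 0.0658184
  P(Z=II)·f_II = 0.17 × 0.00794793 = 0.00135115
  P(Z=III)·f_III = 0.56 × 0.00011863 = 6.64328e-05
Denominator: 0.0658184 + 0.00135115 + 6.64328e-05 = 0.067236
So the posterior for Process I is 0.0658184 / 0.067236 ≈ 0.9789.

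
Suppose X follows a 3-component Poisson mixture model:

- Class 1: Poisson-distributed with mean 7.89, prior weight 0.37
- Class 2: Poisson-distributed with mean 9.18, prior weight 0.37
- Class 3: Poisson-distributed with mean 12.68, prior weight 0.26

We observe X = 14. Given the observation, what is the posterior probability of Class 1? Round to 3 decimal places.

0.129

P(component k | x) = π_k·f_k(x) / marginal(x), where marginal(x) = Σ_j π_j·f_j(x).
Component likelihoods at x = 14:
  f_1 = 0.0155627
  f_2 = 0.0356916
  f_3 = 0.0991761
Unnormalised posteriors:
  π_1·f_1 = 0.37 × 0.0155627 = 0.00575822
  π_2·f_2 = 0.37 × 0.0356916 = 0.0132059
  π_3·f_3 = 0.26 × 0.0991761 = 0.0257858
Normaliser: 0.00575822 + 0.0132059 + 0.0257858 = 0.0447499
P(Class 1 | x) ≈ 0.129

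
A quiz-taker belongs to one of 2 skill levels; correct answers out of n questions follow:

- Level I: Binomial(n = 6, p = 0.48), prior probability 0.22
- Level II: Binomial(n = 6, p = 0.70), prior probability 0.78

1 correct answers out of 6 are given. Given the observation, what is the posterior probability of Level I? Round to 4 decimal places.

The responsibility of component k is π_k f_k(x) divided by Σ_j π_j f_j(x).
Evaluate each component's likelihood at the observed value:
  L_I = C(6,1)·0.48^1·0.52^5 = 6·0.48·0.0380204 = 0.109499
  L_II = C(6,1)·0.70^1·0.30^5 = 6·0.7·0.00243 = 0.010206
Unnormalised posteriors:
  π_I·L_I = 0.22 × 0.109499 = 0.0240897
  π_II·L_II = 0.78 × 0.010206 = 0.00796068
Marginal: 0.0240897 + 0.00796068 = 0.0320504
P(Level I | 1 correct answers out of 6) = 0.0240897 / 0.0320504 ≈ 0.7516

0.7516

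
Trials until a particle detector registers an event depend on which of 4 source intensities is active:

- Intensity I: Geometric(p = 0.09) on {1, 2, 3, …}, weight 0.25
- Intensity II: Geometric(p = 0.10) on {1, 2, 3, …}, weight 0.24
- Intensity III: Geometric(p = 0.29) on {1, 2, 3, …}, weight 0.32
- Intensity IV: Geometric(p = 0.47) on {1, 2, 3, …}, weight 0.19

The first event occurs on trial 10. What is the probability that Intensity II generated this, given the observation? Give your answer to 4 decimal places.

The responsibility of component k is π_k f_k(x) divided by Σ_j π_j f_j(x).
Component likelihoods at x = 10:
  L_I = 0.09·(1−0.09)^9 = 0.09·0.42793 = 0.0385137
  L_II = 0.10·(1−0.10)^9 = 0.10·0.38742 = 0.038742
  L_III = 0.29·(1−0.29)^9 = 0.29·0.0458485 = 0.0132961
  L_IV = 0.47·(1−0.47)^9 = 0.47·0.00329976 = 0.00155089
Multiply by the mixture weights:
  π_I·L_I = 0.25 × 0.0385137 = 0.00962842
  π_II·L_II = 0.24 × 0.038742 = 0.00929809
  π_III·L_III = 0.32 × 0.0132961 = 0.00425474
  π_IV·L_IV = 0.19 × 0.00155089 = 0.000294669
Normaliser: 0.00962842 + 0.00929809 + 0.00425474 + 0.000294669 = 0.0234759
Responsibility of Intensity II: 0.00929809 / 0.0234759 ≈ 0.3961

0.3961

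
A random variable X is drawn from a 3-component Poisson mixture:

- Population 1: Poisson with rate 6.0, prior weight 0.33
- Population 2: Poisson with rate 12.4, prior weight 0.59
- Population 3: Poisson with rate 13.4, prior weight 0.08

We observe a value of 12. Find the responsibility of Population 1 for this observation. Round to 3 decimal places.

By Bayes' theorem, P(k | x) = P(Z=k) f_k(x) / Σ_j P(Z=j) f_j(x).
Evaluate each component's likelihood at the observed value:
  f_1 = e^(−6.0)·6.0^12/12! = 0.0112645
  f_2 = e^(−12.4)·12.4^12/12! = 0.113624
  f_3 = e^(−13.4)·13.4^12/12! = 0.106017
Unnormalised posteriors:
  P(Z=1)·f_1 = 0.33 × 0.0112645 = 0.00371728
  P(Z=2)·f_2 = 0.59 × 0.113624 = 0.0670384
  P(Z=3)·f_3 = 0.08 × 0.106017 = 0.00848134
Marginal: 0.00371728 + 0.0670384 + 0.00848134 = 0.079237
Responsibility of Population 1: 0.00371728 / 0.079237 ≈ 0.047

0.047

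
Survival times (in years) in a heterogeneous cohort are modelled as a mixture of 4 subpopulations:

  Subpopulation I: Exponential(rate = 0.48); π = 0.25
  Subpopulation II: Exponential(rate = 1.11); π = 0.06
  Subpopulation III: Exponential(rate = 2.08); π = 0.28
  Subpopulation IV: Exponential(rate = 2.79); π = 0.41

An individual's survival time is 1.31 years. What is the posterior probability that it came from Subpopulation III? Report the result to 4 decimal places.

The responsibility of component k is π_k f_k(x) divided by Σ_j π_j f_j(x).
Exponential densities:
  f_I = 0.48·e^(−0.48·1.31) = 0.48·e^(−0.6288) = 0.255951
  f_II = 1.11·e^(−1.11·1.31) = 1.11·e^(−1.4541) = 0.259308
  f_III = 2.08·e^(−2.08·1.31) = 2.08·e^(−2.7248) = 0.136363
  f_IV = 2.79·e^(−2.79·1.31) = 2.79·e^(−3.6549) = 0.0721608
Unnormalised posteriors:
  π_I·f_I = 0.25 × 0.255951 = 0.0639878
  π_II·f_II = 0.06 × 0.259308 = 0.0155585
  π_III·f_III = 0.28 × 0.136363 = 0.0381817
  π_IV·f_IV = 0.41 × 0.0721608 = 0.0295859
Denominator: 0.0639878 + 0.0155585 + 0.0381817 + 0.0295859 = 0.147314
P(Subpopulation III | data) = 0.0381817 / 0.147314 ≈ 0.2592

0.2592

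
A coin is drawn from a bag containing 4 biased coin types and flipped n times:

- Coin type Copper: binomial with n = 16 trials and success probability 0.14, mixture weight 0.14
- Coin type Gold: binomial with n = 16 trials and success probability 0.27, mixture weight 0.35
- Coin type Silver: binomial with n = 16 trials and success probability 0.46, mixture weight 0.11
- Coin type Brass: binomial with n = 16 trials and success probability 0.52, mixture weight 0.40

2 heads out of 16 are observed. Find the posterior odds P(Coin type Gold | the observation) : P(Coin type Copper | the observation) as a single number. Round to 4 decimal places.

Posterior odds = (π_i f_i(x)) / (π_j f_j(x)); the normalising sum cancels.
Evaluate each component's likelihood at the observed value:
  f_Copper = C(16,2)·0.14^2·0.86^14 = 120·0.0196·0.121054 = 0.284718
  f_Gold = C(16,2)·0.27^2·0.73^14 = 120·0.0729·0.0122045 = 0.106765
  f_Silver = C(16,2)·0.46^2·0.54^14 = 120·0.2116·0.000179272 = 0.00455208
  f_Brass = C(16,2)·0.52^2·0.48^14 = 120·0.2704·3.44649e-05 = 0.00111832
0.0373677 / 0.0398606 ≈ 0.9375

0.9375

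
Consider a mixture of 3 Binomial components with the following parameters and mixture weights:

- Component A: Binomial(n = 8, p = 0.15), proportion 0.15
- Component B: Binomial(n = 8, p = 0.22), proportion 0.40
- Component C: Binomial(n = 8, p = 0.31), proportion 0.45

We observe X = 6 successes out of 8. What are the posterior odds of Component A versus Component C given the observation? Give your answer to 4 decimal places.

The posterior odds equal the prior odds times the likelihood ratio: (π_i/π_j)·(f_i(x)/f_j(x)).
Component likelihoods at x = 6 successes out of 8:
  f_A = C(8,6)·0.15^6·0.85^2 = 28·1.13906e-05·0.7225 = 0.000230432
  f_B = C(8,6)·0.22^6·0.78^2 = 28·0.00011338·0.6084 = 0.00193145
  f_C = C(8,6)·0.31^6·0.69^2 = 28·0.000887504·0.4761 = 0.0118311
Posterior odds = (π_A·f_A) / (π_C·f_C) = (0.15·0.000230432) / (0.45·0.0118311) = 3.45649e-05 / 0.00532401 ≈ 0.0065

0.0065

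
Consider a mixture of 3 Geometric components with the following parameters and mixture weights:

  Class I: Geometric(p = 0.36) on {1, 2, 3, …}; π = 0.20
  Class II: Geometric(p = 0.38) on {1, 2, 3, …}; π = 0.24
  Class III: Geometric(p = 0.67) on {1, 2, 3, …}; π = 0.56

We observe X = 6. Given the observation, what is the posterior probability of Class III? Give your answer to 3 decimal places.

0.084

P(component k | x) = π_k·f_k(x) / marginal(x), where marginal(x) = Σ_j π_j·f_j(x).
Component likelihoods at x = 6:
  f_I = 0.36·(1−0.36)^5 = 0.36·0.107374 = 0.0386547
  f_II = 0.38·(1−0.38)^5 = 0.38·0.0916133 = 0.034813
  f_III = 0.67·(1−0.67)^5 = 0.67·0.00391354 = 0.00262207
Prior × likelihood for each component:
  π_I·f_I = 0.20 × 0.0386547 = 0.00773094
  π_II·f_II = 0.24 × 0.034813 = 0.00835513
  π_III·f_III = 0.56 × 0.00262207 = 0.00146836
Evidence: 0.00773094 + 0.00835513 + 0.00146836 = 0.0175544
Responsibility of Class III: 0.00146836 / 0.0175544 ≈ 0.084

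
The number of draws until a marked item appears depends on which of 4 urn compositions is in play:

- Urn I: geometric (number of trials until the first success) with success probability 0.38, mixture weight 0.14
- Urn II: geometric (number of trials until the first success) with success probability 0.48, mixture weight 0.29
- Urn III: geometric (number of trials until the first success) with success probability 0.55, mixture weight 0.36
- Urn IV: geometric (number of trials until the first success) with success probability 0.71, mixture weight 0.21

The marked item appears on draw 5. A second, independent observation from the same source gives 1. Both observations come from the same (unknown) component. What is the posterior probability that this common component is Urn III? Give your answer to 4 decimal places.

0.3412

P(component k | x) = π_k·f_k(x) / marginal(x), where marginal(x) = Σ_j π_j·f_j(x).
Since both observations come from the same component, the likelihood for component k is f_k(x₁)·f_k(x₂).
  f_I = [0.0561501] × [0.38] = 0.021337
  f_II = [0.0350958] × [0.48] = 0.016846
  f_III = [0.0225534] × [0.55] = 0.0124044
  f_IV = [0.0050217] × [0.71] = 0.0035654
Prior × likelihood for each component:
  π_I·f_I = 0.14 × 0.021337 = 0.00298718
  π_II·f_II = 0.29 × 0.016846 = 0.00488533
  π_III·f_III = 0.36 × 0.0124044 = 0.00446558
  π_IV·f_IV = 0.21 × 0.0035654 = 0.000748735
Marginal: 0.00298718 + 0.00488533 + 0.00446558 + 0.000748735 = 0.0130868
Responsibility of Urn III: 0.00446558 / 0.0130868 ≈ 0.3412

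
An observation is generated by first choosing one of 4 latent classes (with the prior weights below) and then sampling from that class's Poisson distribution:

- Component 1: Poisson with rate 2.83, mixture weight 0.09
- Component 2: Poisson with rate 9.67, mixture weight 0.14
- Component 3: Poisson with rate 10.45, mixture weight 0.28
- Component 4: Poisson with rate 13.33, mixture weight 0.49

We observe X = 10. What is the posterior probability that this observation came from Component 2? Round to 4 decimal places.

0.1914

P(component k | x) = π_k·f_k(x) / marginal(x), where marginal(x) = Σ_j π_j·f_j(x).
Evaluate each component's likelihood at the observed value:
  f_1 = e^(−2.83)·2.83^10/10! = 0.000535856
  f_2 = e^(−9.67)·9.67^10/10! = 0.124415
  f_3 = e^(−10.45)·10.45^10/10! = 0.123886
  f_4 = e^(−13.33)·13.33^10/10! = 0.0793219
Prior × likelihood for each component:
  π_1·f_1 = 0.09 × 0.000535856 = 4.8227e-05
  π_2·f_2 = 0.14 × 0.124415 = 0.0174182
  π_3·f_3 = 0.28 × 0.123886 = 0.0346881
  π_4·f_4 = 0.49 × 0.0793219 = 0.0388677
Evidence: 4.8227e-05 + 0.0174182 + 0.0346881 + 0.0388677 = 0.0910222
So the posterior for Component 2 is 0.0174182 / 0.0910222 ≈ 0.1914.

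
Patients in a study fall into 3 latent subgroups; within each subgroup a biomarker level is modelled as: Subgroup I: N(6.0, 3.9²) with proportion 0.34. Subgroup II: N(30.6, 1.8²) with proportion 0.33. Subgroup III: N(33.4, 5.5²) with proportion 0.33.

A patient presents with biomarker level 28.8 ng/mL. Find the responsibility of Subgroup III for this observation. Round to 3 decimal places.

By Bayes' theorem, P(k | x) = π_k f_k(x) / Σ_j π_j f_j(x).
Evaluate each component's likelihood at the observed value:
  p_I = 3.87518e-09
  p_II = 0.134428
  p_III = 0.0511272
Unnormalised posteriors:
  π_I·p_I = 0.34 × 3.87518e-09 = 1.31756e-09
  π_II·p_II = 0.33 × 0.134428 = 0.0443613
  π_III·p_III = 0.33 × 0.0511272 = 0.016872
Sum: 1.31756e-09 + 0.0443613 + 0.016872 = 0.0612333
P(Subgroup III | 28.8 ng/mL) = 0.016872 / 0.0612333 ≈ 0.276

0.276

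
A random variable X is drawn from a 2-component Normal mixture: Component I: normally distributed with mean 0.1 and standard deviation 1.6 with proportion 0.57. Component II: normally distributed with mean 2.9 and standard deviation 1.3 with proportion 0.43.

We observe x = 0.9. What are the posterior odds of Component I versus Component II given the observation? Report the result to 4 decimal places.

3.1039

Only the two components matter; the odds are (π_i f_i(x)) / (π_j f_j(x)).
Evaluate each component's likelihood at the observed value:
  f_I = (1/(1.6·√(2π)))·exp(−(0.9−0.1)²/(2·1.6²)) = 0.249339·exp(-0.12500) = 0.220041
  f_II = (1/(1.3·√(2π)))·exp(−(0.9−2.9)²/(2·1.3²)) = 0.306879·exp(-1.18343) = 0.0939742
Posterior odds = (π_I·f_I) / (π_II·f_II) = (0.57·0.220041) / (0.43·0.0939742) = 0.125423 / 0.0404089 ≈ 3.1039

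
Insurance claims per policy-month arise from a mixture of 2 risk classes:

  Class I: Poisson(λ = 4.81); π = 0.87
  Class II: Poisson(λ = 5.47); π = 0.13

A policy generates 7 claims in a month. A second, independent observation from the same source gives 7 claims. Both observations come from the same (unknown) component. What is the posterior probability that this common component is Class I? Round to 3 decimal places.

0.805

The responsibility of component k is π_k f_k(x) divided by Σ_j π_j f_j(x).
Since both observations come from the same component, the likelihood for component k is f_k(x₁)·f_k(x₂).
  L_I = [0.0963005] × [0.0963005] = 0.00927379
  L_II = [0.122431] × [0.122431] = 0.0149892
Weight by the priors:
  π_I·L_I = 0.87 × 0.00927379 = 0.00806819
  π_II·L_II = 0.13 × 0.0149892 = 0.0019486
Normaliser: 0.00806819 + 0.0019486 = 0.0100168
Responsibility of Class I: 0.00806819 / 0.0100168 ≈ 0.805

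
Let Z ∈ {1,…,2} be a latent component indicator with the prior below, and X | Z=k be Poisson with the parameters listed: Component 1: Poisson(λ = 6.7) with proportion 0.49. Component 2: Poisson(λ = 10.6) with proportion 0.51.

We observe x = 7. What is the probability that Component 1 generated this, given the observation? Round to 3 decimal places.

0.657

P(component k | x) = π_k·f_k(x) / marginal(x), where marginal(x) = Σ_j π_j·f_j(x).
Evaluate each component's likelihood at the observed value:
  f_1 = e^(−6.7)·6.7^7/7! = 0.14802
  f_2 = e^(−10.6)·10.6^7/7! = 0.0743343
Multiply by the mixture weights:
  π_1·f_1 = 0.49 × 0.14802 = 0.0725297
  π_2·f_2 = 0.51 × 0.0743343 = 0.0379105
Normaliser: 0.0725297 + 0.0379105 = 0.11044
So the posterior for Component 1 is 0.0725297 / 0.11044 ≈ 0.657.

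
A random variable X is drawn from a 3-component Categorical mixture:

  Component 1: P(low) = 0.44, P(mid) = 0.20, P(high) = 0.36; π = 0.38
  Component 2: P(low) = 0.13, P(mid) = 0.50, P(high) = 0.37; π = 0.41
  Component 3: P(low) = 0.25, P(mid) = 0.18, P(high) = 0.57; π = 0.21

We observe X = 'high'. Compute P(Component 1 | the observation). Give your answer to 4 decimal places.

0.3351

Posterior ∝ prior × likelihood, so P(k | x) ∝ π_k f_k(x); normalise over all components.
Component likelihoods at x = 'high':
  L_1 = 0.36
  L_2 = 0.37
  L_3 = 0.57
Multiply by the mixture weights:
  π_1·L_1 = 0.38 × 0.36 = 0.1368
  π_2·L_2 = 0.41 × 0.37 = 0.1517
  π_3·L_3 = 0.21 × 0.57 = 0.1197
Sum: 0.1368 + 0.1517 + 0.1197 = 0.4082
Responsibility of Component 1: 0.1368 / 0.4082 ≈ 0.3351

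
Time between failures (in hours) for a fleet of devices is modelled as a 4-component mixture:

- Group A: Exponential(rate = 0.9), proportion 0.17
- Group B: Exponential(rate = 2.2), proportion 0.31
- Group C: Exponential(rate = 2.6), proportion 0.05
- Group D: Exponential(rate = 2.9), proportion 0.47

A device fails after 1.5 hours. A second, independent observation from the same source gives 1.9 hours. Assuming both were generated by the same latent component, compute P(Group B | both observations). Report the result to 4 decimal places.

The responsibility of component k is π_k f_k(x) divided by Σ_j π_j f_j(x).
Since both observations come from the same component, the likelihood for component k is f_k(x₁)·f_k(x₂).
  p_A = [0.9·e^(−0.9·1.5) = 0.9·e^(−1.3500) = 0.233316] × [0.162779] = 0.037979
  p_B = [2.2·e^(−2.2·1.5) = 2.2·e^(−3.3000) = 0.081143] × [0.0336567] = 0.00273101
  p_C = [2.6·e^(−2.6·1.5) = 2.6·e^(−3.9000) = 0.052629] × [0.018602] = 0.000979002
  p_D = [2.9·e^(−2.9·1.5) = 2.9·e^(−4.3500) = 0.0374298] × [0.0117337] = 0.00043919
Weight by the priors:
  π_A·p_A = 0.17 × 0.037979 = 0.00645644
  π_B·p_B = 0.31 × 0.00273101 = 0.000846612
  π_C·p_C = 0.05 × 0.000979002 = 4.89501e-05
  π_D·p_D = 0.47 × 0.00043919 = 0.000206419
Normaliser: 0.00645644 + 0.000846612 + 4.89501e-05 + 0.000206419 = 0.00755842
So the posterior for Group B is 0.000846612 / 0.00755842 ≈ 0.1120.

0.1120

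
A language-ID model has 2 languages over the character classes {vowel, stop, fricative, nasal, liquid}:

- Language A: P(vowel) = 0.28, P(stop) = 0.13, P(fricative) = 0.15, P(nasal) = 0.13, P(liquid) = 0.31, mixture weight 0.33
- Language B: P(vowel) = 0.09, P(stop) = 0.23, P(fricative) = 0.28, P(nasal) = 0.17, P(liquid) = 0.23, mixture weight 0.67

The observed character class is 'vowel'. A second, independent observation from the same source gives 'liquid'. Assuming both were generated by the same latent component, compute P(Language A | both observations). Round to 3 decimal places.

0.674

Apply Bayes' rule: the posterior for each component is proportional to its prior times its likelihood at x.
Since both observations come from the same component, the likelihood for component k is f_k(x₁)·f_k(x₂).
  p_A = [P(vowel | comp) = 0.28] × [0.31] = 0.0868
  p_B = [P(vowel | comp) = 0.09] × [0.23] = 0.0207
Unnormalised posteriors:
  π_A·p_A = 0.33 × 0.0868 = 0.028644
  π_B·p_B = 0.67 × 0.0207 = 0.013869
Denominator: 0.028644 + 0.013869 = 0.042513
So the posterior for Language A is 0.028644 / 0.042513 ≈ 0.674.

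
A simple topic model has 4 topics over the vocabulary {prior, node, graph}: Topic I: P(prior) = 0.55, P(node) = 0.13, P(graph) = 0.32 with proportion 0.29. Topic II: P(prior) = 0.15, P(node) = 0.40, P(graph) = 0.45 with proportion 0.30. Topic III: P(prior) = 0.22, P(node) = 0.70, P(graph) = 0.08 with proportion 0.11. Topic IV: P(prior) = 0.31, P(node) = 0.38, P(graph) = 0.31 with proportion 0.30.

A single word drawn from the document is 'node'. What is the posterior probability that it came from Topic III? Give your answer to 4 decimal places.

By Bayes' theorem, P(k | x) = w_k f_k(x) / Σ_j w_j f_j(x).
Categorical probabilities:
  f_I = P(node | comp) = 0.13
  f_II = P(node | comp) = 0.40
  f_III = P(node | comp) = 0.70
  f_IV = P(node | comp) = 0.38
Weight by the priors:
  w_I·f_I = 0.29 × 0.13 = 0.0377
  w_II·f_II = 0.30 × 0.4 = 0.12
  w_III·f_III = 0.11 × 0.7 = 0.077
  w_IV·f_IV = 0.30 × 0.38 = 0.114
Denominator: 0.0377 + 0.12 + 0.077 + 0.114 = 0.3487
Responsibility of Topic III: 0.077 / 0.3487 ≈ 0.2208

0.2208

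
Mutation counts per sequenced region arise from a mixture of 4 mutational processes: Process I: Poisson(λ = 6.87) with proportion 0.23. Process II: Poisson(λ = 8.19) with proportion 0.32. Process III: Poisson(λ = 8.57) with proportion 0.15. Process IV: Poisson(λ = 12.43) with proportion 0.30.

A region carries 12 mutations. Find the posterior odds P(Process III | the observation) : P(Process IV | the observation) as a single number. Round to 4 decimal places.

Only the two components matter; the odds are (w_i f_i(x)) / (w_j f_j(x)).
Evaluate each component's likelihood at the observed value:
  L_I = 0.023963
  L_II = 0.052747
  L_III = 0.0621626
  L_IV = 0.113511
Posterior odds = (w_III·L_III) / (w_IV·L_IV) = (0.15·0.0621626) / (0.30·0.113511) = 0.00932439 / 0.0340532 ≈ 0.2738

0.2738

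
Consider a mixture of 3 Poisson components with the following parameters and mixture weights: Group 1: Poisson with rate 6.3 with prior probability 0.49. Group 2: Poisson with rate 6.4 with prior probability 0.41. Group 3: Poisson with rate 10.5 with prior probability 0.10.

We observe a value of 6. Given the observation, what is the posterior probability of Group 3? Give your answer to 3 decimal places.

0.035

Posterior ∝ prior × likelihood, so P(k | x) ∝ π_k f_k(x); normalise over all components.
Evaluate each component's likelihood at the observed value:
  p_1 = e^(−6.3)·6.3^6/6! = 0.159461
  p_2 = e^(−6.4)·6.4^6/6! = 0.158585
  p_3 = e^(−10.5)·10.5^6/6! = 0.051252
Weight by the priors:
  π_1·p_1 = 0.49 × 0.159461 = 0.0781361
  π_2·p_2 = 0.41 × 0.158585 = 0.0650199
  π_3·p_3 = 0.10 × 0.051252 = 0.0051252
Marginal: 0.0781361 + 0.0650199 + 0.0051252 = 0.148281
So the posterior for Group 3 is 0.0051252 / 0.148281 ≈ 0.035.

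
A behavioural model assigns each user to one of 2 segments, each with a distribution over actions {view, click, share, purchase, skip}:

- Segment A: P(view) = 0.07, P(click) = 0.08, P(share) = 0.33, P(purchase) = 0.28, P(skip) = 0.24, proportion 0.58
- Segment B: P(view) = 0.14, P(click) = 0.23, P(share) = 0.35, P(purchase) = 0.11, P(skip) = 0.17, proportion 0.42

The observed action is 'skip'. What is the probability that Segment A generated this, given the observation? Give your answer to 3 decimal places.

0.661

By Bayes' theorem, P(k | x) = w_k f_k(x) / Σ_j w_j f_j(x).
Component likelihoods at x = 'skip':
  f_A = 0.24
  f_B = 0.17
Unnormalised posteriors:
  w_A·f_A = 0.58 × 0.24 = 0.1392
  w_B·f_B = 0.42 × 0.17 = 0.0714
Denominator: 0.1392 + 0.0714 = 0.2106
P(Segment A | 'skip') = 0.1392 / 0.2106 ≈ 0.661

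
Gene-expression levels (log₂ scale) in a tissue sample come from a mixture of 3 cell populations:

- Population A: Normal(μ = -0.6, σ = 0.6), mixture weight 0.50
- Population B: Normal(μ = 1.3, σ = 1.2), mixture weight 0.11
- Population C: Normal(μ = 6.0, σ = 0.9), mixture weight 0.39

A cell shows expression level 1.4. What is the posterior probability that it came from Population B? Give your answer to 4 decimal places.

Apply Bayes' rule: the posterior for each component is proportional to its prior times its likelihood at x.
Component likelihoods at x = 1.4:
  f_A = 0.00257046
  f_B = 0.3313
  f_C = 9.41957e-07
Multiply by the mixture weights:
  w_A·f_A = 0.50 × 0.00257046 = 0.00128523
  w_B·f_B = 0.11 × 0.3313 = 0.036443
  w_C·f_C = 0.39 × 9.41957e-07 = 3.67363e-07
Sum: 0.00128523 + 0.036443 + 3.67363e-07 = 0.0377286
So the posterior for Population B is 0.036443 / 0.0377286 ≈ 0.9659.

0.9659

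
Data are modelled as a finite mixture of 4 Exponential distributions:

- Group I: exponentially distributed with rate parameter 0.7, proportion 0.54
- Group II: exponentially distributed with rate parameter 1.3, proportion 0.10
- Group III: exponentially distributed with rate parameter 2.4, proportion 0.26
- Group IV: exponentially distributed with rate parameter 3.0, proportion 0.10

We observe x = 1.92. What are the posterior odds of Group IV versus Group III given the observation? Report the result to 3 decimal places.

0.152

Posterior odds = (w_i f_i(x)) / (w_j f_j(x)); the normalising sum cancels.
Exponential densities:
  f_I = 0.7·e^(−0.7·1.92) = 0.7·e^(−1.3440) = 0.18256
  f_II = 1.3·e^(−1.3·1.92) = 1.3·e^(−2.4960) = 0.107138
  f_III = 2.4·e^(−2.4·1.92) = 2.4·e^(−4.6080) = 0.0239322
  f_IV = 3.0·e^(−3.0·1.92) = 3.0·e^(−5.7600) = 0.00945333
0.000945333 / 0.00622237 ≈ 0.152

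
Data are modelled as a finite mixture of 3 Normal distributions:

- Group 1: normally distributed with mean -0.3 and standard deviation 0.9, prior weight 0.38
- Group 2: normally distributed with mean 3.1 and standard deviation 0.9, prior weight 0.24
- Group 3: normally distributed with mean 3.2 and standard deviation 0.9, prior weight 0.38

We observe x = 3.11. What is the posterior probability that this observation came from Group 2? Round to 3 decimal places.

0.388

Posterior ∝ prior × likelihood, so P(k | x) ∝ π_k f_k(x); normalise over all components.
Evaluate each component's likelihood at the observed value:
  L_1 = (1/(0.9·√(2π)))·exp(−(3.11−-0.3)²/(2·0.9²)) = 0.443269·exp(-7.17784) = 0.000338354
  L_2 = (1/(0.9·√(2π)))·exp(−(3.11−3.1)²/(2·0.9²)) = 0.443269·exp(-0.00006) = 0.443242
  L_3 = (1/(0.9·√(2π)))·exp(−(3.11−3.2)²/(2·0.9²)) = 0.443269·exp(-0.00500) = 0.441058
Prior × likelihood for each component:
  π_1·L_1 = 0.38 × 0.000338354 = 0.000128575
  π_2·L_2 = 0.24 × 0.443242 = 0.106378
  π_3·L_3 = 0.38 × 0.441058 = 0.167602
Sum: 0.000128575 + 0.106378 + 0.167602 = 0.274109
So the posterior for Group 2 is 0.106378 / 0.274109 ≈ 0.388.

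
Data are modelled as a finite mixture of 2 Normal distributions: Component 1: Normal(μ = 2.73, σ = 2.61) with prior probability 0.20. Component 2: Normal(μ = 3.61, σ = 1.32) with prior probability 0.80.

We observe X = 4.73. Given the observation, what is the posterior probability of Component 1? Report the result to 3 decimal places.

0.119

By Bayes' theorem, P(k | x) = π_k f_k(x) / Σ_j π_j f_j(x).
Normal densities:
  p_1 = (1/(2.61·√(2π)))·exp(−(4.73−2.73)²/(2·2.61²)) = 0.152851·exp(-0.29360) = 0.113963
  p_2 = (1/(1.32·√(2π)))·exp(−(4.73−3.61)²/(2·1.32²)) = 0.302229·exp(-0.35996) = 0.210866
Prior × likelihood for each component:
  π_1·p_1 = 0.20 × 0.113963 = 0.0227925
  π_2·p_2 = 0.80 × 0.210866 = 0.168693
Evidence: 0.0227925 + 0.168693 = 0.191485
Responsibility of Component 1: 0.0227925 / 0.191485 ≈ 0.119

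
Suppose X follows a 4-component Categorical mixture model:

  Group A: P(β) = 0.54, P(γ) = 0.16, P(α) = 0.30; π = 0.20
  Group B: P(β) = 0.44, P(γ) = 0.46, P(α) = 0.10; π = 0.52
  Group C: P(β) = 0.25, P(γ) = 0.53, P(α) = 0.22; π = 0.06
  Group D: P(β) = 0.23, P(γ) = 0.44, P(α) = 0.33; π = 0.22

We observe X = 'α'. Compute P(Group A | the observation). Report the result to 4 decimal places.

0.3033

Apply Bayes' rule: the posterior for each component is proportional to its prior times its likelihood at x.
Component likelihoods at x = 'α':
  p_A = P(α | comp) = 0.30
  p_B = P(α | comp) = 0.10
  p_C = P(α | comp) = 0.22
  p_D = P(α | comp) = 0.33
Unnormalised posteriors:
  w_A·p_A = 0.20 × 0.3 = 0.06
  w_B·p_B = 0.52 × 0.1 = 0.052
  w_C·p_C = 0.06 × 0.22 = 0.0132
  w_D·p_D = 0.22 × 0.33 = 0.0726
Normaliser: 0.06 + 0.052 + 0.0132 + 0.0726 = 0.1978
P(Group A | the observation) = 0.06 / 0.1978 ≈ 0.3033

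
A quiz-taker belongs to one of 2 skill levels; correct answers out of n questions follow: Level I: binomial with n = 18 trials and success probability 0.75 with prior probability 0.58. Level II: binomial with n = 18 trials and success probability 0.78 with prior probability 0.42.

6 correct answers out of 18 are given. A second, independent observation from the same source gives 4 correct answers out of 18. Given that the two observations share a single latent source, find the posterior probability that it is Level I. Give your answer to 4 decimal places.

By Bayes' theorem, P(k | x) = P(Z=k) f_k(x) / Σ_j P(Z=j) f_j(x).
Since both observations come from the same component, the likelihood for component k is f_k(x₁)·f_k(x₂).
  L_I = [0.000196933] × [3.60684e-06] = 7.10307e-10
  L_II = [5.37417e-05] × [7.04721e-07] = 3.78729e-11
Prior × likelihood for each component:
  P(Z=I)·L_I = 0.58 × 7.10307e-10 = 4.11978e-10
  P(Z=II)·L_II = 0.42 × 3.78729e-11 = 1.59066e-11
Denominator: 4.11978e-10 + 1.59066e-11 = 4.27884e-10
P(Level I | x₁,x₂) ≈ 0.9628

0.9628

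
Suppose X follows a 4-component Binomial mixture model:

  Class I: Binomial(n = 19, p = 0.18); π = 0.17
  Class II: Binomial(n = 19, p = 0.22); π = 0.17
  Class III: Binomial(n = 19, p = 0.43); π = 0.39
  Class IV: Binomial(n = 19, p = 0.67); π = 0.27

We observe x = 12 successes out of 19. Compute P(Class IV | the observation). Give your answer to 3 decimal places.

By Bayes' theorem, P(k | x) = P(Z=k) f_k(x) / Σ_j P(Z=j) f_j(x).
Binomial probabilities:
  f_I = C(19,12)·0.18^12·0.82^7 = 50388·1.15683e-09·0.249285 = 1.4531e-05
  f_II = C(19,12)·0.22^12·0.78^7 = 50388·1.2855e-08·0.175656 = 0.000113779
  f_III = C(19,12)·0.43^12·0.57^7 = 50388·3.99596e-05·0.019549 = 0.0393616
  f_IV = C(19,12)·0.67^12·0.33^7 = 50388·0.00818272·0.000426184 = 0.17572
Unnormalised posteriors:
  P(Z=I)·f_I = 0.17 × 1.4531e-05 = 2.47026e-06
  P(Z=II)·f_II = 0.17 × 0.000113779 = 1.93424e-05
  P(Z=III)·f_III = 0.39 × 0.0393616 = 0.015351
  P(Z=IV)·f_IV = 0.27 × 0.17572 = 0.0474445
Denominator: 2.47026e-06 + 1.93424e-05 + 0.015351 + 0.0474445 = 0.0628174
P(Class IV | the observation) = 0.0474445 / 0.0628174 ≈ 0.755

0.755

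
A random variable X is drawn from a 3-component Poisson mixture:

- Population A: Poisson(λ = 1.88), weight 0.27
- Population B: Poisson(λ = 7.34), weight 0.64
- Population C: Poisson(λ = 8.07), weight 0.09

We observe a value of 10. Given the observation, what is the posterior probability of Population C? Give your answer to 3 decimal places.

The responsibility of component k is w_k f_k(x) divided by Σ_j w_j f_j(x).
Component likelihoods at x = 10:
  p_A = e^(−1.88)·1.88^10/10! = 2.31922e-05
  p_B = e^(−7.34)·7.34^10/10! = 0.0811851
  p_C = e^(−8.07)·8.07^10/10! = 0.100975
Unnormalised posteriors:
  w_A·p_A = 0.27 × 2.31922e-05 = 6.26189e-06
  w_B·p_B = 0.64 × 0.0811851 = 0.0519584
  w_C·p_C = 0.09 × 0.100975 = 0.00908779
Denominator: 6.26189e-06 + 0.0519584 + 0.00908779 = 0.0610525
P(Population C | x) ≈ 0.149

0.149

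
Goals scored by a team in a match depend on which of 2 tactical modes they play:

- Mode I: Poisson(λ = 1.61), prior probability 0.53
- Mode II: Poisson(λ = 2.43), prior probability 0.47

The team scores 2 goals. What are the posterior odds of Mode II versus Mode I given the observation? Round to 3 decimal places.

Posterior odds = (w_i f_i(x)) / (w_j f_j(x)); the normalising sum cancels.
Evaluate each component's likelihood at the observed value:
  L_I = 0.259064
  L_II = 0.259924
Posterior odds = (w_II·L_II) / (w_I·L_I) = (0.47·0.259924) / (0.53·0.259064) = 0.122164 / 0.137304 ≈ 0.890

0.890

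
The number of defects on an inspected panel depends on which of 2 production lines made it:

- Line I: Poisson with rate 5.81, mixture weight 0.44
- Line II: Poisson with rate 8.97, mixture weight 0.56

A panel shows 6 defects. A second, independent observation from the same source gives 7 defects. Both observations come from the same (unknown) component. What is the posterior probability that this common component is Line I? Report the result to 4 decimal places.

0.6066

The responsibility of component k is π_k f_k(x) divided by Σ_j π_j f_j(x).
Since both observations come from the same component, the likelihood for component k is f_k(x₁)·f_k(x₂).
  f_I = [e^(−5.81)·5.81^6/6! = 0.16013] × [0.132908] = 0.0212826
  f_II = [e^(−8.97)·8.97^6/6! = 0.0920027] × [0.117895] = 0.0108467
Multiply by the mixture weights:
  π_I·f_I = 0.44 × 0.0212826 = 0.00936435
  π_II·f_II = 0.56 × 0.0108467 = 0.00607413
Normaliser: 0.00936435 + 0.00607413 = 0.0154385
P(Line I | x₁,x₂) = 0.00936435 / 0.0154385 ≈ 0.6066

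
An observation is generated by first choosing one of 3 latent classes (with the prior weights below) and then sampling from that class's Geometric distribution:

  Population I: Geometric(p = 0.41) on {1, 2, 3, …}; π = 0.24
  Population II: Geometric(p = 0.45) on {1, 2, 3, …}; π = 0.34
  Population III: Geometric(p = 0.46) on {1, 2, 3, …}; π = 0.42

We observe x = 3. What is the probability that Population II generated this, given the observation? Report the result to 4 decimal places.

Apply Bayes' rule: the posterior for each component is proportional to its prior times its likelihood at x.
Geometric probabilities:
  p_I = 0.142721
  p_II = 0.136125
  p_III = 0.134136
Weight by the priors:
  π_I·p_I = 0.24 × 0.142721 = 0.034253
  π_II·p_II = 0.34 × 0.136125 = 0.0462825
  π_III·p_III = 0.42 × 0.134136 = 0.0563371
Evidence: 0.034253 + 0.0462825 + 0.0563371 = 0.136873
Responsibility of Population II: 0.0462825 / 0.136873 ≈ 0.3381

0.3381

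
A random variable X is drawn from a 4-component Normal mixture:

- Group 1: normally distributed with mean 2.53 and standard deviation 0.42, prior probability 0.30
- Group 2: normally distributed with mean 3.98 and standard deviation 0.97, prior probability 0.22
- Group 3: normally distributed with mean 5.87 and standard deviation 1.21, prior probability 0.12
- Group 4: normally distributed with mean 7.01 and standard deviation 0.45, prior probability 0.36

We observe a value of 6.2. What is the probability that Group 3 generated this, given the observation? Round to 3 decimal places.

Posterior ∝ prior × likelihood, so P(k | x) ∝ w_k f_k(x); normalise over all components.
Normal densities:
  p_1 = 2.49766e-17
  p_2 = 0.0299729
  p_3 = 0.317668
  p_4 = 0.175445
Multiply by the mixture weights:
  w_1·p_1 = 0.30 × 2.49766e-17 = 7.49298e-18
  w_2·p_2 = 0.22 × 0.0299729 = 0.00659404
  w_3·p_3 = 0.12 × 0.317668 = 0.0381201
  w_4·p_4 = 0.36 × 0.175445 = 0.0631601
Denominator: 7.49298e-18 + 0.00659404 + 0.0381201 + 0.0631601 = 0.107874
Responsibility of Group 3: 0.0381201 / 0.107874 ≈ 0.353

0.353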